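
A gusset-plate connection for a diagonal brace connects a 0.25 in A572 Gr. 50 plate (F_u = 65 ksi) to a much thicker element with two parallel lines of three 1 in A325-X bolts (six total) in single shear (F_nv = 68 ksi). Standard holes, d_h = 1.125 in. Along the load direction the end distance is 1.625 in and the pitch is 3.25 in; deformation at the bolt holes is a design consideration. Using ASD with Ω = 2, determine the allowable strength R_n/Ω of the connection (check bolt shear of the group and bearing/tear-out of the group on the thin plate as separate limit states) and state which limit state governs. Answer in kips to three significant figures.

Bolt shear: A_b = π·1²/4 = 0.7854 in²; R_n = 68 × 0.7854 × 6 × 1 = 320.4 kips → 320.4 / 2 = 160 kips.
Bearing (1.2 l_c t F_u ≤ 2.4 d t F_u): upper limit = 2.4·1·0.25·65 = 39 kips.
  Edge l_c = 1.625 − 1.125/2 = 1.062 → r_n = 20.72 kips; interior l_c = 3.25 − 1.125 = 2.125 → r_n = 39 kips.
  R_n,bearing = 2·20.72 + 4·39 = 197.4 kips → 197.4 / 2 = 98.7 kips.
Bearing governs: 98.7 kips.

98.7 kips (bearing governs)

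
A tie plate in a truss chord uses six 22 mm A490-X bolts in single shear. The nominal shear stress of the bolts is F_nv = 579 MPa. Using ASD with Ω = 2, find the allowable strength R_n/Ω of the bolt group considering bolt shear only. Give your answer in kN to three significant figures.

660 kN

A_b = π × 22² / 4 = 380.1 mm².
R_n = F_nv · A_b · n · n_s = 579 × 380.1 × 6 × 1 / 1000 = 1321 kN.
Allowable strength R_n/Ω = 1321 / 2 = 660 kN.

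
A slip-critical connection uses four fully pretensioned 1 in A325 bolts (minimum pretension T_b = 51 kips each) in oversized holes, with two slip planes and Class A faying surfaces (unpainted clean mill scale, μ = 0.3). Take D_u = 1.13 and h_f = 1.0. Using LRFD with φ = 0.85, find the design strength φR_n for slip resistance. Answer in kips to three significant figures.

118 kips

R_n = μ · D_u · h_f · T_b · n_s · n_b = 0.3 × 1.13 × 1.0 × 51 × 2 × 4 = 138.3 kips.
Design strength φR_n = 0.85 × 138.3 = 118 kips.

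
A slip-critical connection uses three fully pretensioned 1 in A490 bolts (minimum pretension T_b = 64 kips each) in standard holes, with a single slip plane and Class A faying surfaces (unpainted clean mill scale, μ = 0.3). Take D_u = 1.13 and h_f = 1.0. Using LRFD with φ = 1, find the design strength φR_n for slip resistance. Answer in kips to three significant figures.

65.1 kips

R_n = μ · D_u · h_f · T_b · n_s · n_b = 0.3 × 1.13 × 1.0 × 64 × 1 × 3 = 65.09 kips.
Design strength φR_n = 1 × 65.09 = 65.1 kips.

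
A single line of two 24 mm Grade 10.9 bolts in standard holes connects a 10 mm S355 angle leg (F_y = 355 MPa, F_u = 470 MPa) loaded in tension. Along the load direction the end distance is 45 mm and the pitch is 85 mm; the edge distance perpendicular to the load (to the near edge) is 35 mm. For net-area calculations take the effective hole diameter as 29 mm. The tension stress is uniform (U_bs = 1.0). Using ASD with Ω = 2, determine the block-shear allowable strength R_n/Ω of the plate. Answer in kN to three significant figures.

Shear plane L_v = 45 + 1·85 = 130 mm; A_gv = 130 × 10 = 1300 mm².
A_nv = (130 − 1.5·29) × 10 = 865 mm².
A_nt = (35 − 0.5·29) × 10 = 205 mm².
0.6 F_u A_nv = 243.9 kN; 0.6 F_y A_gv = 276.9 kN → shear rupture governs the shear term.
R_n = 243.9 + 1.0 × 470 × 205 / 1000 = 340.3 kN.
Allowable strength R_n/Ω = 340.3 / 2 = 170 kN.

170 kN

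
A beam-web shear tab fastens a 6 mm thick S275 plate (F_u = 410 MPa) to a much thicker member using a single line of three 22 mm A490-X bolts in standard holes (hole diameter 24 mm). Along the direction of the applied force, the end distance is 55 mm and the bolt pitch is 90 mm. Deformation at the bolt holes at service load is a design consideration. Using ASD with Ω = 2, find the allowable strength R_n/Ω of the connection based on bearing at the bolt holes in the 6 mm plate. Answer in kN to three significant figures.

193 kN

Per bolt r_n = 1.2 l_c t F_u ≤ 2.4 d t F_u; upper limit = 2.4 × 22 × 6 × 410 / 1000 = 129.9 kN.
Edge bolt: l_c = 55 − 24/2 = 43 mm → 1.2 × 43 × 6 × 410 / 1000 = 126.9 → r_n = 126.9 kN.
Interior bolts: l_c = 90 − 24 = 66 mm → 1.2 × 66 × 6 × 410 / 1000 = 194.8 → r_n = 129.9 kN.
R_n = 1 × 126.9 + 2 × 129.9 = 386.7 kN.
Allowable strength R_n/Ω = 386.7 / 2 = 193 kN.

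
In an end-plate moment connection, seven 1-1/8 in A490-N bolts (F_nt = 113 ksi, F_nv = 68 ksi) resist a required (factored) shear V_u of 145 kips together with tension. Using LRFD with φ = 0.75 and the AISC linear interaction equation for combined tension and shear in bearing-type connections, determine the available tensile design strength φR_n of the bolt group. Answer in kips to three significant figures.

A_b = π·1.125²/4 = 0.994 in²; f_rv = 145 / (7 × 0.994) = 20.84 ksi.
F'_nt = 1.3 F_nt − (F_nt / φF_nv) f_rv = 1.3·113 − (113/(0.75·68))·20.84 = 100.7 ksi, capped at F_nt → F'_nt = 100.7 ksi.
R_n = F'_nt · A_b · n = 100.7 × 0.994 × 7 = 700.9 kips.
Design strength φR_n = 0.75 × 700.9 = 526 kips.

526 kips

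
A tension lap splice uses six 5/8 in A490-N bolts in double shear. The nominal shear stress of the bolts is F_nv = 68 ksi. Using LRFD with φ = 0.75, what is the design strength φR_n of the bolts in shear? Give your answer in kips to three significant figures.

A_b = π × 0.625² / 4 = 0.3068 in².
R_n = F_nv · A_b · n · n_s = 68 × 0.3068 × 6 × 2 = 250.3 kips.
Design strength φR_n = 0.75 × 250.3 = 188 kips.

188 kips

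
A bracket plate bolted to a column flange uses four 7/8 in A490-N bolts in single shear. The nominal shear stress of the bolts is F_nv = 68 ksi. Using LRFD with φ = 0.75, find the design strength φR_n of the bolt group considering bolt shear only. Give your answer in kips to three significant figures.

A_b = π × 0.875² / 4 = 0.6013 in².
R_n = F_nv · A_b · n · n_s = 68 × 0.6013 × 4 × 1 = 163.6 kips.
Design strength φR_n = 0.75 × 163.6 = 123 kips.

123 kips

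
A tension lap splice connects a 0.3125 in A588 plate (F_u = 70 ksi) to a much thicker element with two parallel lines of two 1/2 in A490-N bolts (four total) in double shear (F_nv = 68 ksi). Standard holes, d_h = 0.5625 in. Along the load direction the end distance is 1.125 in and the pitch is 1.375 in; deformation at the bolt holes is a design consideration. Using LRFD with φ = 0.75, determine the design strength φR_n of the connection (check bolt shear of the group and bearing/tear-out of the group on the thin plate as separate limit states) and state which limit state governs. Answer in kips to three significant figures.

65.2 kips (bearing governs)

Bolt shear: A_b = π·0.5²/4 = 0.1963 in²; R_n = 68 × 0.1963 × 4 × 2 = 106.8 kips → 0.75 × 106.8 = 80.1 kips.
Bearing (1.2 l_c t F_u ≤ 2.4 d t F_u): upper limit = 2.4·0.5·0.3125·70 = 26.25 kips.
  Edge l_c = 1.125 − 0.5625/2 = 0.8438 → r_n = 22.15 kips; interior l_c = 1.375 − 0.5625 = 0.8125 → r_n = 21.33 kips.
  R_n,bearing = 2·22.15 + 2·21.33 = 86.95 kips → 0.75 × 86.95 = 65.2 kips.
Bearing governs: 65.2 kips.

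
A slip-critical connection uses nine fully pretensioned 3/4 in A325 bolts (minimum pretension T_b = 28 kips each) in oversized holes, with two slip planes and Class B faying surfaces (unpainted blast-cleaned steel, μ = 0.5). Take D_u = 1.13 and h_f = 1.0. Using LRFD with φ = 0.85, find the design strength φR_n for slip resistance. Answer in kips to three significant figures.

242 kips

R_n = μ · D_u · h_f · T_b · n_s · n_b = 0.5 × 1.13 × 1.0 × 28 × 2 × 9 = 284.8 kips.
Design strength φR_n = 0.85 × 284.8 = 242 kips.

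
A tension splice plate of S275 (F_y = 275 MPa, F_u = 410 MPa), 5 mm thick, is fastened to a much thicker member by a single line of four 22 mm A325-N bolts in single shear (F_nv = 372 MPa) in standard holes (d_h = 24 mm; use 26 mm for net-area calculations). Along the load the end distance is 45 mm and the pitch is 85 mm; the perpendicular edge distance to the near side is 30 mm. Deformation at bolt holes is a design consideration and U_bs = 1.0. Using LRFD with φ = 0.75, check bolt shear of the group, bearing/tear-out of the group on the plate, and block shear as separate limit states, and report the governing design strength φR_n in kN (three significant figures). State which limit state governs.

212 kN (block shear governs)

Bolt shear: A_b = π·22²/4 = 380.1 mm²; R_n = 372 × 380.1 × 4 × 1 / 1000 = 565.6 kN → 0.75 × 565.6 = 424 kN.
Bearing: edge l_c = 33, r_n = 81.18 kN; interior l_c = 61, r_n = 108.2 kN; R_n = 81.18 + 3·108.2 = 405.9 kN → 304 kN.
Block shear: A_gv = 1500, A_nv = 1045, A_nt = 85 mm²; R_n = min(0.6F_uA_nv, 0.6F_yA_gv) + U_bs·F_u·A_nt = 282.4 kN → 212 kN.
Block shear governs: 212 kN.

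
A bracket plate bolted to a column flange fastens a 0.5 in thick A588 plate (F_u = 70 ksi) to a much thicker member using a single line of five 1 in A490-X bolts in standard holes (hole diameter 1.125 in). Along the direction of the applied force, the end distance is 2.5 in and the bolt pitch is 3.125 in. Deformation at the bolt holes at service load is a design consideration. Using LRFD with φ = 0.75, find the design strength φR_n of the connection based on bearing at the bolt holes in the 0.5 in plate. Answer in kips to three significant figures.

313 kips

Per bolt r_n = 1.2 l_c t F_u ≤ 2.4 d t F_u; upper limit = 2.4 × 1 × 0.5 × 70 = 84 kips.
Edge bolt: l_c = 2.5 − 1.125/2 = 1.938 in → 1.2 × 1.938 × 0.5 × 70 = 81.37 → r_n = 81.37 kips.
Interior bolts: l_c = 3.125 − 1.125 = 2 in → 1.2 × 2 × 0.5 × 70 = 84 → r_n = 84 kips.
R_n = 1 × 81.37 + 4 × 84 = 417.4 kips.
Design strength φR_n = 0.75 × 417.4 = 313 kips.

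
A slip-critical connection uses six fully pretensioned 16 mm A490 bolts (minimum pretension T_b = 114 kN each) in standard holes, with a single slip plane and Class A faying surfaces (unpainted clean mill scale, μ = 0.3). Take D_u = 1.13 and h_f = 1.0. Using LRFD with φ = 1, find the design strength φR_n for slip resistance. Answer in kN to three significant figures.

232 kN

R_n = μ · D_u · h_f · T_b · n_s · n_b = 0.3 × 1.13 × 1.0 × 114 × 1 × 6 = 231.9 kN.
Design strength φR_n = 1 × 231.9 = 232 kN.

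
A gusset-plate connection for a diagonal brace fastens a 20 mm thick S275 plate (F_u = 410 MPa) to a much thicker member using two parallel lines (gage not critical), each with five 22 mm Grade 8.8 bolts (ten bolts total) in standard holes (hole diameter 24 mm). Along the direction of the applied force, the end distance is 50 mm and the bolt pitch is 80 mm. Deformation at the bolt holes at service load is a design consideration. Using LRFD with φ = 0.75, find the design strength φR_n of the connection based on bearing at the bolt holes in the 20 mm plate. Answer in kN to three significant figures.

Per bolt r_n = 1.2 l_c t F_u ≤ 2.4 d t F_u; upper limit = 2.4 × 22 × 20 × 410 / 1000 = 433 kN.
Edge bolt: l_c = 50 − 24/2 = 38 mm → 1.2 × 38 × 20 × 410 / 1000 = 373.9 → r_n = 373.9 kN.
Interior bolts: l_c = 80 − 24 = 56 mm → 1.2 × 56 × 20 × 410 / 1000 = 551 → r_n = 433 kN.
R_n = 2 × 373.9 + 8 × 433 = 4212 kN.
Design strength φR_n = 0.75 × 4212 = 3160 kN.

3160 kN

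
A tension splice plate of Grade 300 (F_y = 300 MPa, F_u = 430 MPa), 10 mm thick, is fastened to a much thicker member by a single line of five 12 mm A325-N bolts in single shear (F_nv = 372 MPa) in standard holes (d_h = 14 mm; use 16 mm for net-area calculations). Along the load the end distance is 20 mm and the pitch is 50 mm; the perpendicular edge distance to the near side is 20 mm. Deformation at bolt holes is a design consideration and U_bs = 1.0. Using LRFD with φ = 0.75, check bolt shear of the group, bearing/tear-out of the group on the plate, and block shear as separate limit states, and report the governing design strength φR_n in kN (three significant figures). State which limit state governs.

158 kN (bolt shear governs)

Bolt shear: A_b = π·12²/4 = 113.1 mm²; R_n = 372 × 113.1 × 5 × 1 / 1000 = 210.4 kN → 0.75 × 210.4 = 158 kN.
Bearing: edge l_c = 13, r_n = 67.08 kN; interior l_c = 36, r_n = 123.8 kN; R_n = 67.08 + 4·123.8 = 562.4 kN → 422 kN.
Block shear: A_gv = 2200, A_nv = 1480, A_nt = 120 mm²; R_n = min(0.6F_uA_nv, 0.6F_yA_gv) + U_bs·F_u·A_nt = 433.4 kN → 325 kN.
Bolt shear governs: 158 kN.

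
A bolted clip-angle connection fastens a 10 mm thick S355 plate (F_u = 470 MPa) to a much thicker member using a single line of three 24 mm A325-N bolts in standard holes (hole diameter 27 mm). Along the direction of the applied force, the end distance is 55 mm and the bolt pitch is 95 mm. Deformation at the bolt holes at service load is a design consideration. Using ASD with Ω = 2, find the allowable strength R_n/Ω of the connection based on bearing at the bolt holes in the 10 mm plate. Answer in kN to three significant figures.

388 kN

Per bolt r_n = 1.2 l_c t F_u ≤ 2.4 d t F_u; upper limit = 2.4 × 24 × 10 × 470 / 1000 = 270.7 kN.
Edge bolt: l_c = 55 − 27/2 = 41.5 mm → 1.2 × 41.5 × 10 × 470 / 1000 = 234.1 → r_n = 234.1 kN.
Interior bolts: l_c = 95 − 27 = 68 mm → 1.2 × 68 × 10 × 470 / 1000 = 383.5 → r_n = 270.7 kN.
R_n = 1 × 234.1 + 2 × 270.7 = 775.5 kN.
Allowable strength R_n/Ω = 775.5 / 2 = 388 kN.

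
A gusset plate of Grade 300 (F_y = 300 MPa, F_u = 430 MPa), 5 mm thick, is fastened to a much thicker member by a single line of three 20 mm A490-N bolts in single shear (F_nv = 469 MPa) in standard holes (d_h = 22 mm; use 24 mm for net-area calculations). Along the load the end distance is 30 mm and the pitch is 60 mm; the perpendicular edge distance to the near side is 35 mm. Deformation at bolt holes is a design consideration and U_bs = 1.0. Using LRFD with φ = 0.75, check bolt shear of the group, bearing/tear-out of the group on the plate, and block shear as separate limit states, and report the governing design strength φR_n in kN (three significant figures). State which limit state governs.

Bolt shear: A_b = π·20²/4 = 314.2 mm²; R_n = 469 × 314.2 × 3 × 1 / 1000 = 442 kN → 0.75 × 442 = 332 kN.
Bearing: edge l_c = 19, r_n = 49.02 kN; interior l_c = 38, r_n = 98.04 kN; R_n = 49.02 + 2·98.04 = 245.1 kN → 184 kN.
Block shear: A_gv = 750, A_nv = 450, A_nt = 115 mm²; R_n = min(0.6F_uA_nv, 0.6F_yA_gv) + U_bs·F_u·A_nt = 165.6 kN → 124 kN.
Block shear governs: 124 kN.

124 kN (block shear governs)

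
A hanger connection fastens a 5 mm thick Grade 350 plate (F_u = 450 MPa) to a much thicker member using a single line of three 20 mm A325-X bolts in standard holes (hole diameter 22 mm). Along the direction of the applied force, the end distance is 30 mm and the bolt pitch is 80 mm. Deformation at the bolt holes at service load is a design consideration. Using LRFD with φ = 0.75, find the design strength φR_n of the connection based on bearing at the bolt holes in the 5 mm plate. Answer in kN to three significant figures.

200 kN

Per bolt r_n = 1.2 l_c t F_u ≤ 2.4 d t F_u; upper limit = 2.4 × 20 × 5 × 450 / 1000 = 108 kN.
Edge bolt: l_c = 30 − 22/2 = 19 mm → 1.2 × 19 × 5 × 450 / 1000 = 51.3 → r_n = 51.3 kN.
Interior bolts: l_c = 80 − 22 = 58 mm → 1.2 × 58 × 5 × 450 / 1000 = 156.6 → r_n = 108 kN.
R_n = 1 × 51.3 + 2 × 108 = 267.3 kN.
Design strength φR_n = 0.75 × 267.3 = 200 kN.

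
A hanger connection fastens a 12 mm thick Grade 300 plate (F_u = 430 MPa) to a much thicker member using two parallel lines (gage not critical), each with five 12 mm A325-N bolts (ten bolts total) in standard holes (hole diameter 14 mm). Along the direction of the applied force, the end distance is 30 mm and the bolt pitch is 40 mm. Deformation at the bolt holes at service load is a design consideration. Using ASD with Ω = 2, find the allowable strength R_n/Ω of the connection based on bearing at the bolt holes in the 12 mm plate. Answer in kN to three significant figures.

Per bolt r_n = 1.2 l_c t F_u ≤ 2.4 d t F_u; upper limit = 2.4 × 12 × 12 × 430 / 1000 = 148.6 kN.
Edge bolt: l_c = 30 − 14/2 = 23 mm → 1.2 × 23 × 12 × 430 / 1000 = 142.4 → r_n = 142.4 kN.
Interior bolts: l_c = 40 − 14 = 26 mm → 1.2 × 26 × 12 × 430 / 1000 = 161 → r_n = 148.6 kN.
R_n = 2 × 142.4 + 8 × 148.6 = 1474 kN.
Allowable strength R_n/Ω = 1474 / 2 = 737 kN.

737 kN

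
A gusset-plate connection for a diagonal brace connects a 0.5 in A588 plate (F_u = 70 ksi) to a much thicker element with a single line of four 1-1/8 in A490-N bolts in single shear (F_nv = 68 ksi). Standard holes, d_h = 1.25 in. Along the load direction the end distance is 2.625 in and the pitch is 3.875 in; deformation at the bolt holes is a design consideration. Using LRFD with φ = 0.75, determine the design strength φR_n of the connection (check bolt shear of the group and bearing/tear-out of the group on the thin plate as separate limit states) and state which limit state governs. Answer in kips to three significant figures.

Bolt shear: A_b = π·1.125²/4 = 0.994 in²; R_n = 68 × 0.994 × 4 × 1 = 270.4 kips → 0.75 × 270.4 = 203 kips.
Bearing (1.2 l_c t F_u ≤ 2.4 d t F_u): upper limit = 2.4·1.125·0.5·70 = 94.5 kips.
  Edge l_c = 2.625 − 1.25/2 = 2 → r_n = 84 kips; interior l_c = 3.875 − 1.25 = 2.625 → r_n = 94.5 kips.
  R_n,bearing = 1·84 + 3·94.5 = 367.5 kips → 0.75 × 367.5 = 276 kips.
Bolt shear governs: 203 kips.

203 kips (bolt shear governs)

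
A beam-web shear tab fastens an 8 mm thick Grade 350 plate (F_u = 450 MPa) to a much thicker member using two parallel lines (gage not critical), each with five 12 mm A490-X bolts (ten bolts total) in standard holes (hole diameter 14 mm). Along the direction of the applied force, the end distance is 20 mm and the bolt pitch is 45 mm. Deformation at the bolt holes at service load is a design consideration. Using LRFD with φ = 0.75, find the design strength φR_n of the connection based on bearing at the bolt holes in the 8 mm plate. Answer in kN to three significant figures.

Per bolt r_n = 1.2 l_c t F_u ≤ 2.4 d t F_u; upper limit = 2.4 × 12 × 8 × 450 / 1000 = 103.7 kN.
Edge bolt: l_c = 20 − 14/2 = 13 mm → 1.2 × 13 × 8 × 450 / 1000 = 56.16 → r_n = 56.16 kN.
Interior bolts: l_c = 45 − 14 = 31 mm → 1.2 × 31 × 8 × 450 / 1000 = 133.9 → r_n = 103.7 kN.
R_n = 2 × 56.16 + 8 × 103.7 = 941.8 kN.
Design strength φR_n = 0.75 × 941.8 = 706 kN.

706 kN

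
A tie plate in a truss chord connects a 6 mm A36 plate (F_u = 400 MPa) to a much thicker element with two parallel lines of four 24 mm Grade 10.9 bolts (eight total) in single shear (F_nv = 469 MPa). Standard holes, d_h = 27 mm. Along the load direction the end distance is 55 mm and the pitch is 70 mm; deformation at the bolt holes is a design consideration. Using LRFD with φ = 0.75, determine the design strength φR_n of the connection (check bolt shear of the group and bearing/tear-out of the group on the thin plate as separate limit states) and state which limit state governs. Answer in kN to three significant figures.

Bolt shear: A_b = π·24²/4 = 452.4 mm²; R_n = 469 × 452.4 × 8 × 1 / 1000 = 1697 kN → 0.75 × 1697 = 1270 kN.
Bearing (1.2 l_c t F_u ≤ 2.4 d t F_u): upper limit = 2.4·24·6·400 / 1000 = 138.2 kN.
  Edge l_c = 55 − 27/2 = 41.5 → r_n = 119.5 kN; interior l_c = 70 − 27 = 43 → r_n = 123.8 kN.
  R_n,bearing = 2·119.5 + 6·123.8 = 982.1 kN → 0.75 × 982.1 = 737 kN.
Bearing governs: 737 kN.

737 kN (bearing governs)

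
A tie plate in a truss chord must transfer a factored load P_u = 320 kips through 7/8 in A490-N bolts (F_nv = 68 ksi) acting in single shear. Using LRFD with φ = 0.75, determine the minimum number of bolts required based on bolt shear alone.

A_b = π·0.875²/4 = 0.6013 in².
Per-bolt design strength φR_n = 0.75 × 68 × 0.6013 × 1 = 30.67 kips.
n ≥ 320 / 30.67 = 10.43 → use 11 bolts.

11 bolts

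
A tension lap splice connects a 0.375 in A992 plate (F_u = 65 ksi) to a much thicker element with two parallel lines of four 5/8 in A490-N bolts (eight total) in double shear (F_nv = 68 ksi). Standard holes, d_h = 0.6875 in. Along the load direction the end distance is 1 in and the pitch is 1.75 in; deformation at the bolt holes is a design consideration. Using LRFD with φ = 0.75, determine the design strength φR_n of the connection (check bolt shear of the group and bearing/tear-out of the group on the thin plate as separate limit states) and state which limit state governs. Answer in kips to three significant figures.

Bolt shear: A_b = π·0.625²/4 = 0.3068 in²; R_n = 68 × 0.3068 × 8 × 2 = 333.8 kips → 0.75 × 333.8 = 250 kips.
Bearing (1.2 l_c t F_u ≤ 2.4 d t F_u): upper limit = 2.4·0.625·0.375·65 = 36.56 kips.
  Edge l_c = 1 − 0.6875/2 = 0.6562 → r_n = 19.2 kips; interior l_c = 1.75 − 0.6875 = 1.062 → r_n = 31.08 kips.
  R_n,bearing = 2·19.2 + 6·31.08 = 224.9 kips → 0.75 × 224.9 = 169 kips.
Bearing governs: 169 kips.

169 kips (bearing governs)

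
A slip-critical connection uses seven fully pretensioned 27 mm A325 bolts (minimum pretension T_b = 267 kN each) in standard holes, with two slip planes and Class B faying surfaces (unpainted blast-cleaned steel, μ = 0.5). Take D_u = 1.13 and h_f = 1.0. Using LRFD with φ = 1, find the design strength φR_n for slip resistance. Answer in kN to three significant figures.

2110 kN

R_n = μ · D_u · h_f · T_b · n_s · n_b = 0.5 × 1.13 × 1.0 × 267 × 2 × 7 = 2112 kN.
Design strength φR_n = 1 × 2112 = 2110 kN.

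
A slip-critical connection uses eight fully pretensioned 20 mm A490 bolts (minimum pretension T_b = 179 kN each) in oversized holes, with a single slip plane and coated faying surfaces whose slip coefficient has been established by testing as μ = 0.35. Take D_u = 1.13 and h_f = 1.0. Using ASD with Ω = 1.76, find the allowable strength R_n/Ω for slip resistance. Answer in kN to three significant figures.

322 kN

R_n = μ · D_u · h_f · T_b · n_s · n_b = 0.35 × 1.13 × 1.0 × 179 × 1 × 8 = 566.4 kN.
Allowable strength R_n/Ω = 566.4 / 1.76 = 322 kN.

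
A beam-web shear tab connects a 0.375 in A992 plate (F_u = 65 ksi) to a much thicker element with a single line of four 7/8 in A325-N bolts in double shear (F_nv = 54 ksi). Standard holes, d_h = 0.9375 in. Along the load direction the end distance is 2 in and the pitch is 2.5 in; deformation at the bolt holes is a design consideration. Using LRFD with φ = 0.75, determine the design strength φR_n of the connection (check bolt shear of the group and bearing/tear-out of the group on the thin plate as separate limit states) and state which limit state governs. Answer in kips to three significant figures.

136 kips (bearing governs)

Bolt shear: A_b = π·0.875²/4 = 0.6013 in²; R_n = 54 × 0.6013 × 4 × 2 = 259.8 kips → 0.75 × 259.8 = 195 kips.
Bearing (1.2 l_c t F_u ≤ 2.4 d t F_u): upper limit = 2.4·0.875·0.375·65 = 51.19 kips.
  Edge l_c = 2 − 0.9375/2 = 1.531 → r_n = 44.79 kips; interior l_c = 2.5 − 0.9375 = 1.562 → r_n = 45.7 kips.
  R_n,bearing = 1·44.79 + 3·45.7 = 181.9 kips → 0.75 × 181.9 = 136 kips.
Bearing governs: 136 kips.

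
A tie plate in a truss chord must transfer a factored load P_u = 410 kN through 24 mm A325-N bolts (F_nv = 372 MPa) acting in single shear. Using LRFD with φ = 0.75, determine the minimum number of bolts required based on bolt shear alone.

4 bolts

A_b = π·24²/4 = 452.4 mm².
Per-bolt design strength φR_n = 0.75 × 372 × 452.4 × 1 / 1000 = 126.2 kN.
n ≥ 410 / 126.2 = 3.248 → use 4 bolts.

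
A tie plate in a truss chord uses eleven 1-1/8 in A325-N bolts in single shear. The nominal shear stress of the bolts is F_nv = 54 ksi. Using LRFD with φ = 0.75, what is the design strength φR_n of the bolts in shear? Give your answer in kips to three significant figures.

443 kips

A_b = π × 1.125² / 4 = 0.994 in².
R_n = F_nv · A_b · n · n_s = 54 × 0.994 × 11 × 1 = 590.4 kips.
Design strength φR_n = 0.75 × 590.4 = 443 kips.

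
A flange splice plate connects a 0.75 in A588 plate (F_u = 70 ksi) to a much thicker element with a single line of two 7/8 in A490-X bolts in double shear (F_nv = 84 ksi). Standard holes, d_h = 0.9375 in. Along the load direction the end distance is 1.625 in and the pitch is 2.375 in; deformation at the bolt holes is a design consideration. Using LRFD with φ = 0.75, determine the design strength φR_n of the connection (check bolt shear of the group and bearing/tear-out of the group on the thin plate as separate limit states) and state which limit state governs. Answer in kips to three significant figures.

123 kips (bearing governs)

Bolt shear: A_b = π·0.875²/4 = 0.6013 in²; R_n = 84 × 0.6013 × 2 × 2 = 202 kips → 0.75 × 202 = 152 kips.
Bearing (1.2 l_c t F_u ≤ 2.4 d t F_u): upper limit = 2.4·0.875·0.75·70 = 110.3 kips.
  Edge l_c = 1.625 − 0.9375/2 = 1.156 → r_n = 72.84 kips; interior l_c = 2.375 − 0.9375 = 1.438 → r_n = 90.56 kips.
  R_n,bearing = 1·72.84 + 1·90.56 = 163.4 kips → 0.75 × 163.4 = 123 kips.
Bearing governs: 123 kips.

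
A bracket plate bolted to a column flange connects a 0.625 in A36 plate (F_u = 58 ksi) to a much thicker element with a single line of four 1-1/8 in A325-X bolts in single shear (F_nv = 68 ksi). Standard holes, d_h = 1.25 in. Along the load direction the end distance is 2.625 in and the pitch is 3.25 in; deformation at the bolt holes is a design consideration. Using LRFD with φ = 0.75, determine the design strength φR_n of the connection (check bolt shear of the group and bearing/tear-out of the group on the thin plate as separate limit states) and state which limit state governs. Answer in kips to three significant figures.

203 kips (bolt shear governs)

Bolt shear: A_b = π·1.125²/4 = 0.994 in²; R_n = 68 × 0.994 × 4 × 1 = 270.4 kips → 0.75 × 270.4 = 203 kips.
Bearing (1.2 l_c t F_u ≤ 2.4 d t F_u): upper limit = 2.4·1.125·0.625·58 = 97.87 kips.
  Edge l_c = 2.625 − 1.25/2 = 2 → r_n = 87 kips; interior l_c = 3.25 − 1.25 = 2 → r_n = 87 kips.
  R_n,bearing = 1·87 + 3·87 = 348 kips → 0.75 × 348 = 261 kips.
Bolt shear governs: 203 kips.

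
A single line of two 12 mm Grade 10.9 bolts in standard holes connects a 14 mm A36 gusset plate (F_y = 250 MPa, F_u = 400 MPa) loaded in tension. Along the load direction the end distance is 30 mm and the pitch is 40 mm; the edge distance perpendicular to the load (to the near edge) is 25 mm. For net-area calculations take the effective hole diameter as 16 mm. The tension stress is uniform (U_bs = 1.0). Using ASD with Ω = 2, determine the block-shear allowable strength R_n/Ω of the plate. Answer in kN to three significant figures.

121 kN

Shear plane L_v = 30 + 1·40 = 70 mm; A_gv = 70 × 14 = 980 mm².
A_nv = (70 − 1.5·16) × 14 = 644 mm².
A_nt = (25 − 0.5·16) × 14 = 238 mm².
0.6 F_u A_nv = 154.6 kN; 0.6 F_y A_gv = 147 kN → shear yielding governs the shear term.
R_n = 147 + 1.0 × 400 × 238 / 1000 = 242.2 kN.
Allowable strength R_n/Ω = 242.2 / 2 = 121 kN.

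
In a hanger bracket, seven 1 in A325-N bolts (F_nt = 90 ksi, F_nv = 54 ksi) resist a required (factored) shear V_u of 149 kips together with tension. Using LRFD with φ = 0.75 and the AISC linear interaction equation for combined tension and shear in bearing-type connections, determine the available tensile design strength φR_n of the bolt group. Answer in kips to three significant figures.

234 kips

A_b = π·1²/4 = 0.7854 in²; f_rv = 149 / (7 × 0.7854) = 27.1 ksi.
F'_nt = 1.3 F_nt − (F_nt / φF_nv) f_rv = 1.3·90 − (90/(0.75·54))·27.1 = 56.77 ksi, capped at F_nt → F'_nt = 56.77 ksi.
R_n = F'_nt · A_b · n = 56.77 × 0.7854 × 7 = 312.1 kips.
Design strength φR_n = 0.75 × 312.1 = 234 kips.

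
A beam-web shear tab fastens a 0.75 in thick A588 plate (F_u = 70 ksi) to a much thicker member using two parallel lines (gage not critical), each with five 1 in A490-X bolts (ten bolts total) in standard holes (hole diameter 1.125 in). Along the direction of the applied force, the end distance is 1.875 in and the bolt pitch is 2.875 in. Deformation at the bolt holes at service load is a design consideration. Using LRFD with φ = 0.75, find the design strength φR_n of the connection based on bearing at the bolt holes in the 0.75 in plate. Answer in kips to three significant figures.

Per bolt r_n = 1.2 l_c t F_u ≤ 2.4 d t F_u; upper limit = 2.4 × 1 × 0.75 × 70 = 126 kips.
Edge bolt: l_c = 1.875 − 1.125/2 = 1.312 in → 1.2 × 1.312 × 0.75 × 70 = 82.69 → r_n = 82.69 kips.
Interior bolts: l_c = 2.875 − 1.125 = 1.75 in → 1.2 × 1.75 × 0.75 × 70 = 110.3 → r_n = 110.3 kips.
R_n = 2 × 82.69 + 8 × 110.3 = 1047 kips.
Design strength φR_n = 0.75 × 1047 = 786 kips.

786 kips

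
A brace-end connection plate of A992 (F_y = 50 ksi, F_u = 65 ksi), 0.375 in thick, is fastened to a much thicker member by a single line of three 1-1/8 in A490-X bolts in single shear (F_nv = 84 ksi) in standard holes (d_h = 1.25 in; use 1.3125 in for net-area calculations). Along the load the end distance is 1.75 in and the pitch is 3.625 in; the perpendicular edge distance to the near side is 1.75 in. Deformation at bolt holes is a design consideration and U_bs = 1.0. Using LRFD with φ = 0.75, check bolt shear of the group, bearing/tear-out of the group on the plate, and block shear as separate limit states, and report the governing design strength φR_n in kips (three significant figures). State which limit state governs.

82.7 kips (block shear governs)

Bolt shear: A_b = π·1.125²/4 = 0.994 in²; R_n = 84 × 0.994 × 3 × 1 = 250.5 kips → 0.75 × 250.5 = 188 kips.
Bearing: edge l_c = 1.125, r_n = 32.91 kips; interior l_c = 2.375, r_n = 65.81 kips; R_n = 32.91 + 2·65.81 = 164.5 kips → 123 kips.
Block shear: A_gv = 3.375, A_nv = 2.145, A_nt = 0.4102 in²; R_n = min(0.6F_uA_nv, 0.6F_yA_gv) + U_bs·F_u·A_nt = 110.3 kips → 82.7 kips.
Block shear governs: 82.7 kips.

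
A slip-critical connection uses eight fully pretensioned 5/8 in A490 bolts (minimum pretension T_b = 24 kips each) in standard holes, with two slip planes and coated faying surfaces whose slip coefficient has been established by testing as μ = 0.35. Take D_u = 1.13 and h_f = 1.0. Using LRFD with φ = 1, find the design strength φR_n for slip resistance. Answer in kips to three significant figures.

152 kips

R_n = μ · D_u · h_f · T_b · n_s · n_b = 0.35 × 1.13 × 1.0 × 24 × 2 × 8 = 151.9 kips.
Design strength φR_n = 1 × 151.9 = 152 kips.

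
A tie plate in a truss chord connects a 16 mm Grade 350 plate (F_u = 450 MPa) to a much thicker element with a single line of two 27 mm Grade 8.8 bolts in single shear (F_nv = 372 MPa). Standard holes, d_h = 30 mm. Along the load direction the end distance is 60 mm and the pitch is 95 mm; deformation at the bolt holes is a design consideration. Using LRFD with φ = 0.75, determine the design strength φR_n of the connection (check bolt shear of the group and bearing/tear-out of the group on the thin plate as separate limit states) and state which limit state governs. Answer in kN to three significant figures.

319 kN (bolt shear governs)

Bolt shear: A_b = π·27²/4 = 572.6 mm²; R_n = 372 × 572.6 × 2 × 1 / 1000 = 426 kN → 0.75 × 426 = 319 kN.
Bearing (1.2 l_c t F_u ≤ 2.4 d t F_u): upper limit = 2.4·27·16·450 / 1000 = 466.6 kN.
  Edge l_c = 60 − 30/2 = 45 → r_n = 388.8 kN; interior l_c = 95 − 30 = 65 → r_n = 466.6 kN.
  R_n,bearing = 1·388.8 + 1·466.6 = 855.4 kN → 0.75 × 855.4 = 642 kN.
Bolt shear governs: 319 kN.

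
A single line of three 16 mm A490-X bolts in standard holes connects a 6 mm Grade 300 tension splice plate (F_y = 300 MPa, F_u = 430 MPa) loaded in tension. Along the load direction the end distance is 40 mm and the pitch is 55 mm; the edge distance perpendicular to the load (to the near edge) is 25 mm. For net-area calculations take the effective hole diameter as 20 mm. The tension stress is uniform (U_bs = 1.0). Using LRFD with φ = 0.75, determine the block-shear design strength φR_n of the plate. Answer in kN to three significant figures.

145 kN

Shear plane L_v = 40 + 2·55 = 150 mm; A_gv = 150 × 6 = 900 mm².
A_nv = (150 − 2.5·20) × 6 = 600 mm².
A_nt = (25 − 0.5·20) × 6 = 90 mm².
0.6 F_u A_nv = 154.8 kN; 0.6 F_y A_gv = 162 kN → shear rupture governs the shear term.
R_n = 154.8 + 1.0 × 430 × 90 / 1000 = 193.5 kN.
Design strength φR_n = 0.75 × 193.5 = 145 kN.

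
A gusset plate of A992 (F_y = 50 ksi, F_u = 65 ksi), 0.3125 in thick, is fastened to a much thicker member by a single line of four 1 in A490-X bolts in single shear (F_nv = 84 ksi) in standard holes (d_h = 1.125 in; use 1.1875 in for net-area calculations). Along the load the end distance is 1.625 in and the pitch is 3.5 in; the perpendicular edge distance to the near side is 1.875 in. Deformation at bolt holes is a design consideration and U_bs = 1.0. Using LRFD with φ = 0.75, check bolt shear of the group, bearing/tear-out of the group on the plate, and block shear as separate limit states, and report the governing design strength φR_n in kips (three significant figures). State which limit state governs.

92.4 kips (block shear governs)

Bolt shear: A_b = π·1²/4 = 0.7854 in²; R_n = 84 × 0.7854 × 4 × 1 = 263.9 kips → 0.75 × 263.9 = 198 kips.
Bearing: edge l_c = 1.062, r_n = 25.9 kips; interior l_c = 2.375, r_n = 48.75 kips; R_n = 25.9 + 3·48.75 = 172.1 kips → 129 kips.
Block shear: A_gv = 3.789, A_nv = 2.49, A_nt = 0.4004 in²; R_n = min(0.6F_uA_nv, 0.6F_yA_gv) + U_bs·F_u·A_nt = 123.1 kips → 92.4 kips.
Block shear governs: 92.4 kips.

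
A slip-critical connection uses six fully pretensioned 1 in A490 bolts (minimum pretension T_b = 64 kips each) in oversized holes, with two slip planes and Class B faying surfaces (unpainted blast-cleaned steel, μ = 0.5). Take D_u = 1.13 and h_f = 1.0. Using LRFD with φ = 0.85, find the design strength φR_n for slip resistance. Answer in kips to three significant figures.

R_n = μ · D_u · h_f · T_b · n_s · n_b = 0.5 × 1.13 × 1.0 × 64 × 2 × 6 = 433.9 kips.
Design strength φR_n = 0.85 × 433.9 = 369 kips.

369 kips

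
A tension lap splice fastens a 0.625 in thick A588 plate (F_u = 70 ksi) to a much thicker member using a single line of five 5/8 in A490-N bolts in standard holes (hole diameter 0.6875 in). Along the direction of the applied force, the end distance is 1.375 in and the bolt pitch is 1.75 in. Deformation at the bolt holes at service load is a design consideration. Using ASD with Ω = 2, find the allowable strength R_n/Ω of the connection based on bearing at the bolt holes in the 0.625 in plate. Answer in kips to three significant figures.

Per bolt r_n = 1.2 l_c t F_u ≤ 2.4 d t F_u; upper limit = 2.4 × 0.625 × 0.625 × 70 = 65.62 kips.
Edge bolt: l_c = 1.375 − 0.6875/2 = 1.031 in → 1.2 × 1.031 × 0.625 × 70 = 54.14 → r_n = 54.14 kips.
Interior bolts: l_c = 1.75 − 0.6875 = 1.062 in → 1.2 × 1.062 × 0.625 × 70 = 55.78 → r_n = 55.78 kips.
R_n = 1 × 54.14 + 4 × 55.78 = 277.3 kips.
Allowable strength R_n/Ω = 277.3 / 2 = 139 kips.

139 kips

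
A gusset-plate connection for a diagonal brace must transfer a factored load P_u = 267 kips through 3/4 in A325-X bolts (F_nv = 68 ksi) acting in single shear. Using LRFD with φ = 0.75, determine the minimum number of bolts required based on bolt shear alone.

A_b = π·0.75²/4 = 0.4418 in².
Per-bolt design strength φR_n = 0.75 × 68 × 0.4418 × 1 = 22.53 kips.
n ≥ 267 / 22.53 = 11.85 → use 12 bolts.

12 bolts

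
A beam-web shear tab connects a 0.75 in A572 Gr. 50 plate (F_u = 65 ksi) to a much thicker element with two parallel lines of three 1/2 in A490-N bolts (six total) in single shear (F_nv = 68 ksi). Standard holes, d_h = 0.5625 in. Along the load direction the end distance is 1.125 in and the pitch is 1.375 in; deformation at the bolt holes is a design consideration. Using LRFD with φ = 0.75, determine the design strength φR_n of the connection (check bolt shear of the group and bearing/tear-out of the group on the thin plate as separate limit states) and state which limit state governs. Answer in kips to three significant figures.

Bolt shear: A_b = π·0.5²/4 = 0.1963 in²; R_n = 68 × 0.1963 × 6 × 1 = 80.11 kips → 0.75 × 80.11 = 60.1 kips.
Bearing (1.2 l_c t F_u ≤ 2.4 d t F_u): upper limit = 2.4·0.5·0.75·65 = 58.5 kips.
  Edge l_c = 1.125 − 0.5625/2 = 0.8438 → r_n = 49.36 kips; interior l_c = 1.375 − 0.5625 = 0.8125 → r_n = 47.53 kips.
  R_n,bearing = 2·49.36 + 4·47.53 = 288.8 kips → 0.75 × 288.8 = 217 kips.
Bolt shear governs: 60.1 kips.

60.1 kips (bolt shear governs)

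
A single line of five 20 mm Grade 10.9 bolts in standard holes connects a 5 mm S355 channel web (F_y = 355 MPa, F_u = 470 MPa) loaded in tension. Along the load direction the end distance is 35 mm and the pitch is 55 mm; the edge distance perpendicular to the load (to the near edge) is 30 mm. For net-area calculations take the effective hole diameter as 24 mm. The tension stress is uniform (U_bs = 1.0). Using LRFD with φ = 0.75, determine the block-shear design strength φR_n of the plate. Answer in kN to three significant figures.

Shear plane L_v = 35 + 4·55 = 255 mm; A_gv = 255 × 5 = 1275 mm².
A_nv = (255 − 4.5·24) × 5 = 735 mm².
A_nt = (30 − 0.5·24) × 5 = 90 mm².
0.6 F_u A_nv = 207.3 kN; 0.6 F_y A_gv = 271.6 kN → shear rupture governs the shear term.
R_n = 207.3 + 1.0 × 470 × 90 / 1000 = 249.6 kN.
Design strength φR_n = 0.75 × 249.6 = 187 kN.

187 kN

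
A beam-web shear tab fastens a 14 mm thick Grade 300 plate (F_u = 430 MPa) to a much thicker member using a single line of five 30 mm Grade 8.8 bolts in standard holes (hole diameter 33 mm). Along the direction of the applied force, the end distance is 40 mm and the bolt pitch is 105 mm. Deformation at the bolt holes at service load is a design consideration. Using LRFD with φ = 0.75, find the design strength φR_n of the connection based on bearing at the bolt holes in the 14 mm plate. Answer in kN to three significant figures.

Per bolt r_n = 1.2 l_c t F_u ≤ 2.4 d t F_u; upper limit = 2.4 × 30 × 14 × 430 / 1000 = 433.4 kN.
Edge bolt: l_c = 40 − 33/2 = 23.5 mm → 1.2 × 23.5 × 14 × 430 / 1000 = 169.8 → r_n = 169.8 kN.
Interior bolts: l_c = 105 − 33 = 72 mm → 1.2 × 72 × 14 × 430 / 1000 = 520.1 → r_n = 433.4 kN.
R_n = 1 × 169.8 + 4 × 433.4 = 1904 kN.
Design strength φR_n = 0.75 × 1904 = 1430 kN.

1430 kN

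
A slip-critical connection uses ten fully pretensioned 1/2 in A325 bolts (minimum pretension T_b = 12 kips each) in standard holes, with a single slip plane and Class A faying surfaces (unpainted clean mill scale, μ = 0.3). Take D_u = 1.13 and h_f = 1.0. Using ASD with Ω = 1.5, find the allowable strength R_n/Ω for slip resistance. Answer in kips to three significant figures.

27.1 kips

R_n = μ · D_u · h_f · T_b · n_s · n_b = 0.3 × 1.13 × 1.0 × 12 × 1 × 10 = 40.68 kips.
Allowable strength R_n/Ω = 40.68 / 1.5 = 27.1 kips.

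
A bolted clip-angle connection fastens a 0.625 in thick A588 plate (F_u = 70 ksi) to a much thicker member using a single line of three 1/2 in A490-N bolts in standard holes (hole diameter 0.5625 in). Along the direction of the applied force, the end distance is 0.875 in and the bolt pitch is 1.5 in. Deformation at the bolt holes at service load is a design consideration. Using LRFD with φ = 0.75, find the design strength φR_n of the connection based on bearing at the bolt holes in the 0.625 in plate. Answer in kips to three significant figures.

Per bolt r_n = 1.2 l_c t F_u ≤ 2.4 d t F_u; upper limit = 2.4 × 0.5 × 0.625 × 70 = 52.5 kips.
Edge bolt: l_c = 0.875 − 0.5625/2 = 0.5938 in → 1.2 × 0.5938 × 0.625 × 70 = 31.17 → r_n = 31.17 kips.
Interior bolts: l_c = 1.5 − 0.5625 = 0.9375 in → 1.2 × 0.9375 × 0.625 × 70 = 49.22 → r_n = 49.22 kips.
R_n = 1 × 31.17 + 2 × 49.22 = 129.6 kips.
Design strength φR_n = 0.75 × 129.6 = 97.2 kips.

97.2 kips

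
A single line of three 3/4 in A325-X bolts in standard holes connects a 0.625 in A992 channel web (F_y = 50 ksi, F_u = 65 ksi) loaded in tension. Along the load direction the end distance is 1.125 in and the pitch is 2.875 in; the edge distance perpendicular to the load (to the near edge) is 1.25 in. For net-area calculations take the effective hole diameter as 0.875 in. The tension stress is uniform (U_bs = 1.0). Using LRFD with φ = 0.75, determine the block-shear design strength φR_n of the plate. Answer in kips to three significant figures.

110 kips

Shear plane L_v = 1.125 + 2·2.875 = 6.875 in; A_gv = 6.875 × 0.625 = 4.297 in².
A_nv = (6.875 − 2.5·0.875) × 0.625 = 2.93 in².
A_nt = (1.25 − 0.5·0.875) × 0.625 = 0.5078 in².
0.6 F_u A_nv = 114.3 kips; 0.6 F_y A_gv = 128.9 kips → shear rupture governs the shear term.
R_n = 114.3 + 1.0 × 65 × 0.5078 = 147.3 kips.
Design strength φR_n = 0.75 × 147.3 = 110 kips.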